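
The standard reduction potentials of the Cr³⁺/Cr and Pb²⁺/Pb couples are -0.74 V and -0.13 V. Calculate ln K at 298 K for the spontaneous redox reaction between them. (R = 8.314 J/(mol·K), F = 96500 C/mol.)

ln K = 142.6

E°_cell = -0.13 − (-0.74) = 0.61 V, with n = 6 electrons transferred.
At equilibrium E = 0, so the Nernst equation gives ln K = nFE°/RT = (6)(96500)(0.61)/((8.314)(298)) = 142.55.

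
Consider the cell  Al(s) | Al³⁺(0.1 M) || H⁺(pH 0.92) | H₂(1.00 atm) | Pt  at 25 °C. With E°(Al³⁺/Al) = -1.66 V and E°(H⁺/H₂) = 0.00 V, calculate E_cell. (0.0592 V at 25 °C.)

1.63 V

The hydrogen couple is the cathode, so E°_cell = 1.66 V; n = 6.
[H⁺] = 10^(−0.92) = 0.12 M, and Q = [Al³⁺]^2·P(H₂)^3 / [H⁺]^6 = 3310.
E = E° − (0.0592/6) log Q = 1.66 − (0.0592/6)(3.520) = 1.625 V.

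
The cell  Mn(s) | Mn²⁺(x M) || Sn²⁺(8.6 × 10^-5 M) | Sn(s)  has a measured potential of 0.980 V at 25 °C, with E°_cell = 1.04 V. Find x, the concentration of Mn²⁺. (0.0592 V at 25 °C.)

0.0092 M

From the Nernst equation, log Q = n(E° − E)/0.0592 = 2(1.04 − 0.980)/0.0592 = 2.027, so Q = 106.
With Q = [Mn²⁺]/[Sn²⁺] and the known concentrations, [Mn²⁺] in the numerator gives [Mn²⁺] = 0.0092 M.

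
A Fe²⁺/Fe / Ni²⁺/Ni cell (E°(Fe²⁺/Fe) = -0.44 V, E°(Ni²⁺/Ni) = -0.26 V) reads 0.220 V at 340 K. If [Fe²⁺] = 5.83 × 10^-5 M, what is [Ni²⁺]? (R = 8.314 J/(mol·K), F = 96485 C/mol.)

From the Nernst equation, ln Q = nF(E° − E)/RT = 2×96485×(0.18 − 0.220)/(8.314×340) = -2.731, so Q = 0.0652.
With Q = [Fe²⁺]/[Ni²⁺] and the known concentrations, [Ni²⁺] in the denominator gives [Ni²⁺] = 8.9 × 10^-4 M.

8.9 × 10^-4 M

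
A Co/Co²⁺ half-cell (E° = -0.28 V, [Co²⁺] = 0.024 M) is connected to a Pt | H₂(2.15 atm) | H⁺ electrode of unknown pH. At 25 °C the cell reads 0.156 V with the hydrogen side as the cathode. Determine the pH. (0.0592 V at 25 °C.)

pH = 2.74

E°_cell = 0.28 V and n = 2.
log Q = n(E° − E)/0.0592 = 2×(0.28 − 0.156)/0.0592 = 4.189.
With Q = [Co²⁺]·P(H₂) / [H⁺]^2, solving for [H⁺] gives log[H⁺] = -2.738, so pH = 2.74.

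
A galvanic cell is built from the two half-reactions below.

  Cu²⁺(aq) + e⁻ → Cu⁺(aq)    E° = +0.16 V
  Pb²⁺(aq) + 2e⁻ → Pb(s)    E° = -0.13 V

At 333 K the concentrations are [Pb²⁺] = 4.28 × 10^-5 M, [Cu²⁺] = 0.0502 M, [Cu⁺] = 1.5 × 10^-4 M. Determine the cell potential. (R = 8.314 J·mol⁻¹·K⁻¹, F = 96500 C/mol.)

0.601 V

The Cu²⁺/Cu⁺ couple has the higher reduction potential and acts as the cathode, so E°_cell = +0.16 − (-0.13) = 0.29 V.
Balancing electrons gives n = 2; the reaction quotient is Q = [Pb²⁺]·[Cu⁺]^2/[Cu²⁺]^2 = 3.82 × 10^-10.
E = E° − (RT/nF) ln Q = 0.29 − (8.314×333)/(2×96500) × (-21.685) = 0.290 + 0.311 = 0.601 V.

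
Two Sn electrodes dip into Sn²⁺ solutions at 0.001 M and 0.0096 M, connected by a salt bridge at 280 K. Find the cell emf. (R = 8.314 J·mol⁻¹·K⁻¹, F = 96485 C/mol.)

0.027 V

Both half-cells are Sn²⁺/Sn, so E°_cell = 0. The concentrated side is the cathode; the cell reaction moves Sn²⁺ from high to low concentration with n = 2.
Q = [Sn²⁺]_dilute/[Sn²⁺]_conc = 0.001/0.0096 = 0.104.
E = 0 − (RT/nF) ln Q = −((8.314×280)/(2×96485))(-2.262) = 0.0273 V.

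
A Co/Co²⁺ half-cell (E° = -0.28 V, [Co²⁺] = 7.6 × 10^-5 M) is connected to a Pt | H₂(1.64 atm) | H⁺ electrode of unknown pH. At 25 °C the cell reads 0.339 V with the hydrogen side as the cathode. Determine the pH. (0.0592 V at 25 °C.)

E°_cell = 0.28 V and n = 2.
log Q = n(E° − E)/0.0592 = 2×(0.28 − 0.339)/0.0592 = -1.993.
With Q = [Co²⁺]·P(H₂) / [H⁺]^2, solving for [H⁺] gives log[H⁺] = -0.956, so pH = 0.96.

pH = 0.96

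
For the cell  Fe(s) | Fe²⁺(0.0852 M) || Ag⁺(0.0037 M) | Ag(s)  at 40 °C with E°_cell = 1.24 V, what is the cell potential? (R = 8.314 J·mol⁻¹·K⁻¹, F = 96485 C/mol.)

Balancing electrons gives n = 2; the reaction quotient is Q = [Fe²⁺]/[Ag⁺]^2 = 6220.
E = E° − (RT/nF) ln Q = 1.24 − (8.314×313)/(2×96485) × (8.736) = 1.240 − 0.118 = 1.122 V.

1.12 V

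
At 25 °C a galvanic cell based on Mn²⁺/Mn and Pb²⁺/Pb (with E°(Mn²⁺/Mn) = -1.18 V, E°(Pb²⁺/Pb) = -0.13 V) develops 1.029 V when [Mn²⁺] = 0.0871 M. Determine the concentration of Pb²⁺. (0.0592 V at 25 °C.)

0.017 M

From the Nernst equation, log Q = n(E° − E)/0.0592 = 2(1.05 − 1.029)/0.0592 = 0.709, so Q = 5.12.
With Q = [Mn²⁺]/[Pb²⁺] and the known concentrations, [Pb²⁺] in the denominator gives [Pb²⁺] = 0.017 M.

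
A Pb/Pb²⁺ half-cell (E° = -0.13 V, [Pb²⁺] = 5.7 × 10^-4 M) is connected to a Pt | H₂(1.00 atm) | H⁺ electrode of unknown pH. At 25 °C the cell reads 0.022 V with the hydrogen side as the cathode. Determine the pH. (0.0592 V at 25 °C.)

E°_cell = 0.13 V and n = 2.
log Q = n(E° − E)/0.0592 = 2×(0.13 − 0.022)/0.0592 = 3.649.
With Q = [Pb²⁺]·P(H₂) / [H⁺]^2, solving for [H⁺] gives log[H⁺] = -3.446, so pH = 3.45.

pH = 3.45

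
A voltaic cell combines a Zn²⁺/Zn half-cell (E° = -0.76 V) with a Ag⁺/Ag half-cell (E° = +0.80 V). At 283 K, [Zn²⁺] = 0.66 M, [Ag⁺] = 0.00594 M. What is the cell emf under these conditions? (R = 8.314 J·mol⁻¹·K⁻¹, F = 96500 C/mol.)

1.44 V

The Ag⁺/Ag couple has the higher reduction potential and acts as the cathode, so E°_cell = +0.80 − (-0.76) = 1.56 V.
Balancing electrons gives n = 2; the reaction quotient is Q = [Zn²⁺]/[Ag⁺]^2 = 1.87 × 10^4.
E = E° − (RT/nF) ln Q = 1.56 − (8.314×283)/(2×96500) × (9.837) = 1.560 − 0.120 = 1.440 V.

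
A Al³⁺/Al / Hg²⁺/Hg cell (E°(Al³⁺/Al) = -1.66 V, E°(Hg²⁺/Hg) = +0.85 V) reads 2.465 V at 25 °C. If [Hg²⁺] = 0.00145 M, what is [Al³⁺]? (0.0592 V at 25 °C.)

From the Nernst equation, log Q = n(E° − E)/0.0592 = 6(2.51 − 2.465)/0.0592 = 4.561, so Q = 3.64 × 10^4.
With Q = [Al³⁺]^2/[Hg²⁺]^3 and the known concentrations, [Al³⁺]^2 in the numerator gives [Al³⁺] = 0.011 M.

0.011 M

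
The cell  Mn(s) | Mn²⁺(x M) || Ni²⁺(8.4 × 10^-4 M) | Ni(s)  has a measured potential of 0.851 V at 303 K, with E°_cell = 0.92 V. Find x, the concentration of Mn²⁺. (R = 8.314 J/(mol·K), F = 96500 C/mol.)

0.17 M

From the Nernst equation, ln Q = nF(E° − E)/RT = 2×96500×(0.92 − 0.851)/(8.314×303) = 5.286, so Q = 198.
With Q = [Mn²⁺]/[Ni²⁺] and the known concentrations, [Mn²⁺] in the numerator gives [Mn²⁺] = 0.17 M.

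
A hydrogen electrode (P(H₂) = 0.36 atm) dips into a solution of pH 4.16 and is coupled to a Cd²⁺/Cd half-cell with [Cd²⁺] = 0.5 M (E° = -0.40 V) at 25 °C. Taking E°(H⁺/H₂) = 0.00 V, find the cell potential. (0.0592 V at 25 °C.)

The hydrogen couple is the cathode, so E°_cell = 0.40 V; n = 2.
[H⁺] = 10^(−4.16) = 6.9 × 10^-5 M, and Q = [Cd²⁺]·P(H₂) / [H⁺]^2 = 3.76 × 10^7.
E = E° − (0.0592/2) log Q = 0.40 − (0.0592/2)(7.575) = 0.176 V.

0.18 V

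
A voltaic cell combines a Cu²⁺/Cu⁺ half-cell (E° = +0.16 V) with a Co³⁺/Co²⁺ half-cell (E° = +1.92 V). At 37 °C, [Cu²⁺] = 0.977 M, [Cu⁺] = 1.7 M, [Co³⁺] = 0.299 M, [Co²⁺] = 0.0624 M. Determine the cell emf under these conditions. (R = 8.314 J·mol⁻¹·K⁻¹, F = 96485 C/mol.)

1.82 V

The Co³⁺/Co²⁺ couple has the higher reduction potential and acts as the cathode, so E°_cell = +1.92 − (+0.16) = 1.76 V.
Balancing electrons gives n = 1; the reaction quotient is Q = [Cu²⁺]·[Co²⁺]/([Cu⁺]·[Co³⁺]) = 0.120.
E = E° − (RT/nF) ln Q = 1.76 − (8.314×310)/(1×96485) × (-2.121) = 1.760 + 0.057 = 1.817 V.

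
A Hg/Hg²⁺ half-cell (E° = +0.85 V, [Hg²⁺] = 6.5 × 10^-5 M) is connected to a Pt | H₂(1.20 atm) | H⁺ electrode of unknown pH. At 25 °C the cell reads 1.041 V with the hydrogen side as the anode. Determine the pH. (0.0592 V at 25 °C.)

pH = 5.28

E°_cell = 0.85 V and n = 2.
log Q = n(E° − E)/0.0592 = 2×(0.85 − 1.041)/0.0592 = -6.453.
With Q = [H⁺]^2 / ([Hg²⁺]·P(H₂)), solving for [H⁺] gives log[H⁺] = -5.280, so pH = 5.28.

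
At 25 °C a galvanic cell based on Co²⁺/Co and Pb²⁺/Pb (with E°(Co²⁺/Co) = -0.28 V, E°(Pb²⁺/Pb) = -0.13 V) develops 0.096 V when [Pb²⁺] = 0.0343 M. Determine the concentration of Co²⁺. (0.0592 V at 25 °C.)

2.3 M

From the Nernst equation, log Q = n(E° − E)/0.0592 = 2(0.15 − 0.096)/0.0592 = 1.824, so Q = 66.7.
With Q = [Co²⁺]/[Pb²⁺] and the known concentrations, [Co²⁺] in the numerator gives [Co²⁺] = 2.3 M.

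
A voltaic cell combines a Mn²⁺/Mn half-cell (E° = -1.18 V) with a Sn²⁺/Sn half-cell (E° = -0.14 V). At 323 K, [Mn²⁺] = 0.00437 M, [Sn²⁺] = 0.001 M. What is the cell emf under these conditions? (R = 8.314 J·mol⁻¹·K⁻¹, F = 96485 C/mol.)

The Sn²⁺/Sn couple has the higher reduction potential and acts as the cathode, so E°_cell = -0.14 − (-1.18) = 1.04 V.
Balancing electrons gives n = 2; the reaction quotient is Q = [Mn²⁺]/[Sn²⁺] = 4.37.
E = E° − (RT/nF) ln Q = 1.04 − (8.314×323)/(2×96485) × (1.475) = 1.040 − 0.021 = 1.019 V.

1.02 V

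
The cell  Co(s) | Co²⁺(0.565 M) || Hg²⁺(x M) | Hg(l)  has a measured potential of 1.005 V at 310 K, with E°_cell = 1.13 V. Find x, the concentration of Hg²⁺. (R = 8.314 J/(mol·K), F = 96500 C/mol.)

4.9 × 10^-5 M

From the Nernst equation, ln Q = nF(E° − E)/RT = 2×96500×(1.13 − 1.005)/(8.314×310) = 9.360, so Q = 1.16 × 10^4.
With Q = [Co²⁺]/[Hg²⁺] and the known concentrations, [Hg²⁺] in the denominator gives [Hg²⁺] = 4.9 × 10^-5 M.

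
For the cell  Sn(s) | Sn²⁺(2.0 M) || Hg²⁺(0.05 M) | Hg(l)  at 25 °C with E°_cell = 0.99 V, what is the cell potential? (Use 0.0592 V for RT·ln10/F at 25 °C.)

0.943 V

Balancing electrons gives n = 2; the reaction quotient is Q = [Sn²⁺]/[Hg²⁺] = 40.0.
At 25 °C, E = E° − (0.0592/n) log Q = 0.99 − (0.0592/2)(1.602) = 0.990 − 0.047 = 0.943 V.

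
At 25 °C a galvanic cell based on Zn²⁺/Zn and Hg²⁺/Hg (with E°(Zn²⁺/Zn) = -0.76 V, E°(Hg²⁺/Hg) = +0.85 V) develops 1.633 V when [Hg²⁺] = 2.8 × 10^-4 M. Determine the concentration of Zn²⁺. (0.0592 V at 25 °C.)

4.7 × 10^-5 M

From the Nernst equation, log Q = n(E° − E)/0.0592 = 2(1.61 − 1.633)/0.0592 = -0.777, so Q = 0.167.
With Q = [Zn²⁺]/[Hg²⁺] and the known concentrations, [Zn²⁺] in the numerator gives [Zn²⁺] = 4.7 × 10^-5 M.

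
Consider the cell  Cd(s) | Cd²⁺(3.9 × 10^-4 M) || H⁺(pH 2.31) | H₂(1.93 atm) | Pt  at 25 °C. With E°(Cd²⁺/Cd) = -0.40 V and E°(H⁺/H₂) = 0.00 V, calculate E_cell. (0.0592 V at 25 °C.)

The hydrogen couple is the cathode, so E°_cell = 0.40 V; n = 2.
[H⁺] = 10^(−2.31) = 0.0049 M, and Q = [Cd²⁺]·P(H₂) / [H⁺]^2 = 31.4.
E = E° − (0.0592/2) log Q = 0.40 − (0.0592/2)(1.497) = 0.356 V.

0.36 V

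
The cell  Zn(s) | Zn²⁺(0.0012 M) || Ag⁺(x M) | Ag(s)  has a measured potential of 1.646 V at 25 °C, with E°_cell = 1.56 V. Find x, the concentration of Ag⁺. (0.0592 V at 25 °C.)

From the Nernst equation, log Q = n(E° − E)/0.0592 = 2(1.56 − 1.646)/0.0592 = -2.905, so Q = 0.00124.
With Q = [Zn²⁺]/[Ag⁺]^2 and the known concentrations, [Ag⁺]^2 in the denominator gives [Ag⁺] = 0.98 M.

0.98 M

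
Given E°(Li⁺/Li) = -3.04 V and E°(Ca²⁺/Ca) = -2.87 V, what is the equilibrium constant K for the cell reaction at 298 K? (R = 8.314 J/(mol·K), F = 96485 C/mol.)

5.6 × 10^5

E°_cell = -2.87 − (-3.04) = 0.17 V, with n = 2 electrons transferred.
At equilibrium E = 0, so the Nernst equation gives ln K = nFE°/RT = (2)(96485)(0.17)/((8.314)(298)) = 13.24.
K = e^13.24 = 5.6 × 10^5.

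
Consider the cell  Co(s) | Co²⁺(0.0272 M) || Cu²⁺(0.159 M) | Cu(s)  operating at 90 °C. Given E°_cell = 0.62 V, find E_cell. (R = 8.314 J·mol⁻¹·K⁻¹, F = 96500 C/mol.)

0.648 V

Balancing electrons gives n = 2; the reaction quotient is Q = [Co²⁺]/[Cu²⁺] = 0.171.
E = E° − (RT/nF) ln Q = 0.62 − (8.314×363)/(2×96500) × (-1.766) = 0.620 + 0.028 = 0.648 V.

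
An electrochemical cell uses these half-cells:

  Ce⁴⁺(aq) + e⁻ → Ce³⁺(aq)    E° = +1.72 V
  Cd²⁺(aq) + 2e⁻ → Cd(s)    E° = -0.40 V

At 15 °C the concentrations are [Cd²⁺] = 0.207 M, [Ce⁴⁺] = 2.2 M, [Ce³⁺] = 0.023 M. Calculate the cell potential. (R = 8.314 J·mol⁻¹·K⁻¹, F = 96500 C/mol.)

2.25 V

The Ce⁴⁺/Ce³⁺ couple has the higher reduction potential and acts as the cathode, so E°_cell = +1.72 − (-0.40) = 2.12 V.
Balancing electrons gives n = 2; the reaction quotient is Q = [Cd²⁺]·[Ce³⁺]^2/[Ce⁴⁺]^2 = 2.26 × 10^-5.
E = E° − (RT/nF) ln Q = 2.12 − (8.314×288)/(2×96500) × (-10.696) = 2.120 + 0.133 = 2.253 V.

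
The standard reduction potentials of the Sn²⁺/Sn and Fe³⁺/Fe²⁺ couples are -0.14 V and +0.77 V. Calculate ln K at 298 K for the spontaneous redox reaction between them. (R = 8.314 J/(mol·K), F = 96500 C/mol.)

E°_cell = +0.77 − (-0.14) = 0.91 V, with n = 2 electrons transferred.
At equilibrium E = 0, so the Nernst equation gives ln K = nFE°/RT = (2)(96500)(0.91)/((8.314)(298)) = 70.89.

ln K = 70.9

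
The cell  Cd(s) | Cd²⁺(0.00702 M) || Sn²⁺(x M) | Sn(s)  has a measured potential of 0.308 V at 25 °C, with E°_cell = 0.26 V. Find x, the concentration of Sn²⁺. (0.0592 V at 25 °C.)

0.29 M

From the Nernst equation, log Q = n(E° − E)/0.0592 = 2(0.26 − 0.308)/0.0592 = -1.622, so Q = 0.0239.
With Q = [Cd²⁺]/[Sn²⁺] and the known concentrations, [Sn²⁺] in the denominator gives [Sn²⁺] = 0.29 M.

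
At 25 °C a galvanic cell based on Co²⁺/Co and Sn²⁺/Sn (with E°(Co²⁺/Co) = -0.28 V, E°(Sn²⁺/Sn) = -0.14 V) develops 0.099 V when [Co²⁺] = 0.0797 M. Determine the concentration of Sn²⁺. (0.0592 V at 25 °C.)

From the Nernst equation, log Q = n(E° − E)/0.0592 = 2(0.14 − 0.099)/0.0592 = 1.385, so Q = 24.3.
With Q = [Co²⁺]/[Sn²⁺] and the known concentrations, [Sn²⁺] in the denominator gives [Sn²⁺] = 0.0033 M.

0.0033 M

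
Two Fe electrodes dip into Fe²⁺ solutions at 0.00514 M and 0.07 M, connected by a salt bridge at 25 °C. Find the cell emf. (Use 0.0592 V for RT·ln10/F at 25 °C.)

0.034 V

Both half-cells are Fe²⁺/Fe, so E°_cell = 0. The concentrated side is the cathode; the cell reaction moves Fe²⁺ from high to low concentration with n = 2.
Q = [Fe²⁺]_dilute/[Fe²⁺]_conc = 0.00514/0.07 = 0.0734.
E = 0 − (0.0592/2) log Q = −(0.0592/2)(-1.134) = 0.0336 V.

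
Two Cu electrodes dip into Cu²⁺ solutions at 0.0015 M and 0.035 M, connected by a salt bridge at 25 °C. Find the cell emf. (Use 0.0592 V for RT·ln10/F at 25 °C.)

0.040 V

Both half-cells are Cu²⁺/Cu, so E°_cell = 0. The concentrated side is the cathode; the cell reaction moves Cu²⁺ from high to low concentration with n = 2.
Q = [Cu²⁺]_dilute/[Cu²⁺]_conc = 0.0015/0.035 = 0.0429.
E = 0 − (0.0592/2) log Q = −(0.0592/2)(-1.368) = 0.0405 V.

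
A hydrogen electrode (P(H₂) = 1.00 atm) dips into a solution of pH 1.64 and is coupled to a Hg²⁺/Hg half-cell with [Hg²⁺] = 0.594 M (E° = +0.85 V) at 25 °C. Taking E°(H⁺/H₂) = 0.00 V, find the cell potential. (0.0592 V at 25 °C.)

The Hg²⁺/Hg couple is the cathode, so E°_cell = 0.85 V; n = 2.
[H⁺] = 10^(−1.64) = 0.023 M, and Q = [H⁺]^2 / ([Hg²⁺]·P(H₂)) = 8.84 × 10^-4.
E = E° − (0.0592/2) log Q = 0.85 − (0.0592/2)(-3.054) = 0.940 V.

0.94 V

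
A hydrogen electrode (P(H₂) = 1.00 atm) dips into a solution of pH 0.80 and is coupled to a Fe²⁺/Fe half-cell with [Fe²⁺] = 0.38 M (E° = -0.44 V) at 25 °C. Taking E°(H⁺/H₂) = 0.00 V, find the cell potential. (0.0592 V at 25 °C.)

0.41 V

The hydrogen couple is the cathode, so E°_cell = 0.44 V; n = 2.
[H⁺] = 10^(−0.80) = 0.16 M, and Q = [Fe²⁺]·P(H₂) / [H⁺]^2 = 15.1.
E = E° − (0.0592/2) log Q = 0.44 − (0.0592/2)(1.180) = 0.405 V.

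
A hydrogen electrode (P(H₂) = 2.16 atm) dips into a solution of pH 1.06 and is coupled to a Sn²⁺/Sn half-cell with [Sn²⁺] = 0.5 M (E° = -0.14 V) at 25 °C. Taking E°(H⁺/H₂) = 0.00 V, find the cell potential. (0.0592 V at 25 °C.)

The hydrogen couple is the cathode, so E°_cell = 0.14 V; n = 2.
[H⁺] = 10^(−1.06) = 0.087 M, and Q = [Sn²⁺]·P(H₂) / [H⁺]^2 = 142.
E = E° − (0.0592/2) log Q = 0.14 − (0.0592/2)(2.153) = 0.076 V.

0.076 V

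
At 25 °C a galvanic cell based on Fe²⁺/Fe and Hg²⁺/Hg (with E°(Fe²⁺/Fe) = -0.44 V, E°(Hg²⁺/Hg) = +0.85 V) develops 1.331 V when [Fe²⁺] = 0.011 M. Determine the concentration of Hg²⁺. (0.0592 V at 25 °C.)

From the Nernst equation, log Q = n(E° − E)/0.0592 = 2(1.29 − 1.331)/0.0592 = -1.385, so Q = 0.0412.
With Q = [Fe²⁺]/[Hg²⁺] and the known concentrations, [Hg²⁺] in the denominator gives [Hg²⁺] = 0.27 M.

0.27 M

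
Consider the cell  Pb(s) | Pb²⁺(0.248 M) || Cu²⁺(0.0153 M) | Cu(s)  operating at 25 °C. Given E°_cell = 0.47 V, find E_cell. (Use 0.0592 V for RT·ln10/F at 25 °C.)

Balancing electrons gives n = 2; the reaction quotient is Q = [Pb²⁺]/[Cu²⁺] = 16.2.
At 25 °C, E = E° − (0.0592/n) log Q = 0.47 − (0.0592/2)(1.210) = 0.470 − 0.036 = 0.434 V.

0.434 V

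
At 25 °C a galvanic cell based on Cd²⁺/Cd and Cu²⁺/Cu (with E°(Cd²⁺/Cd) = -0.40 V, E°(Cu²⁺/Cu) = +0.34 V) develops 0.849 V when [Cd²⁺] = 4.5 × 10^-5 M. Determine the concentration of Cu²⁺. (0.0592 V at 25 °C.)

From the Nernst equation, log Q = n(E° − E)/0.0592 = 2(0.74 − 0.849)/0.0592 = -3.682, so Q = 2.08 × 10^-4.
With Q = [Cd²⁺]/[Cu²⁺] and the known concentrations, [Cu²⁺] in the denominator gives [Cu²⁺] = 0.22 M.

0.22 M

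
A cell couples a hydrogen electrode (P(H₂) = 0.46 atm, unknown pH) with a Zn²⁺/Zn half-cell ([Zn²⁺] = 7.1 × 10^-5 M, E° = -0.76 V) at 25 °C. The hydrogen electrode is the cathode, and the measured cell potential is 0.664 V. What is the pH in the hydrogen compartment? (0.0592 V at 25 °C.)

E°_cell = 0.76 V and n = 2.
log Q = n(E° − E)/0.0592 = 2×(0.76 − 0.664)/0.0592 = 3.243.
With Q = [Zn²⁺]·P(H₂) / [H⁺]^2, solving for [H⁺] gives log[H⁺] = -3.865, so pH = 3.86.

pH = 3.86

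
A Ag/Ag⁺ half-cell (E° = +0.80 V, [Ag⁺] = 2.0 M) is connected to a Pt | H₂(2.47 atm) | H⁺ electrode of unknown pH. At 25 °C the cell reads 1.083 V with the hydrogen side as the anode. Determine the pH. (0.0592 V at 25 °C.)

pH = 4.28

E°_cell = 0.80 V and n = 2.
log Q = n(E° − E)/0.0592 = 2×(0.80 − 1.083)/0.0592 = -9.561.
With Q = [H⁺]^2 / ([Ag⁺]^2·P(H₂)), solving for [H⁺] gives log[H⁺] = -4.283, so pH = 4.28.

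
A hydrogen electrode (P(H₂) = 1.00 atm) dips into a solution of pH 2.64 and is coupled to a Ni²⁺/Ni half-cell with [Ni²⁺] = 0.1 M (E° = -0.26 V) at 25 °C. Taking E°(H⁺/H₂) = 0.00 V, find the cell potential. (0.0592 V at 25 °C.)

The hydrogen couple is the cathode, so E°_cell = 0.26 V; n = 2.
[H⁺] = 10^(−2.64) = 0.0023 M, and Q = [Ni²⁺]·P(H₂) / [H⁺]^2 = 1.91 × 10^4.
E = E° − (0.0592/2) log Q = 0.26 − (0.0592/2)(4.280) = 0.133 V.

0.13 V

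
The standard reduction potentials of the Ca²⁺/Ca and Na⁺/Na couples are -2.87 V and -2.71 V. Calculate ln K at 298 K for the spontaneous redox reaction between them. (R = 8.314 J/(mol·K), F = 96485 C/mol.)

E°_cell = -2.71 − (-2.87) = 0.16 V, with n = 2 electrons transferred.
At equilibrium E = 0, so the Nernst equation gives ln K = nFE°/RT = (2)(96485)(0.16)/((8.314)(298)) = 12.46.

ln K = 12.5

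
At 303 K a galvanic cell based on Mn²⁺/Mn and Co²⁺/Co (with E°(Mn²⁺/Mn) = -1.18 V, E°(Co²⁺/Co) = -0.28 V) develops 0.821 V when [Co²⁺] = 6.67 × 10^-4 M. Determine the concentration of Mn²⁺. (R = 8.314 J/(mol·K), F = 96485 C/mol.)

From the Nernst equation, ln Q = nF(E° − E)/RT = 2×96485×(0.90 − 0.821)/(8.314×303) = 6.052, so Q = 425.
With Q = [Mn²⁺]/[Co²⁺] and the known concentrations, [Mn²⁺] in the numerator gives [Mn²⁺] = 0.28 M.

0.28 M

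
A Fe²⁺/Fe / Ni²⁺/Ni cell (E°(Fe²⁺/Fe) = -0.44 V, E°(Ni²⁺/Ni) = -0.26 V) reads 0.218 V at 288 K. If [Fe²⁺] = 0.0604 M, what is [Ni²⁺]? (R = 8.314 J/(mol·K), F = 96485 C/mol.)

1.3 M

From the Nernst equation, ln Q = nF(E° − E)/RT = 2×96485×(0.18 − 0.218)/(8.314×288) = -3.062, so Q = 0.0468.
With Q = [Fe²⁺]/[Ni²⁺] and the known concentrations, [Ni²⁺] in the denominator gives [Ni²⁺] = 1.3 M.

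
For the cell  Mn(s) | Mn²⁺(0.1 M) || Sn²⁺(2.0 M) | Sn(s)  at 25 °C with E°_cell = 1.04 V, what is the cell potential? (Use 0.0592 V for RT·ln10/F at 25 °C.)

1.08 V

Balancing electrons gives n = 2; the reaction quotient is Q = [Mn²⁺]/[Sn²⁺] = 0.0500.
At 25 °C, E = E° − (0.0592/n) log Q = 1.04 − (0.0592/2)(-1.301) = 1.040 + 0.039 = 1.079 V.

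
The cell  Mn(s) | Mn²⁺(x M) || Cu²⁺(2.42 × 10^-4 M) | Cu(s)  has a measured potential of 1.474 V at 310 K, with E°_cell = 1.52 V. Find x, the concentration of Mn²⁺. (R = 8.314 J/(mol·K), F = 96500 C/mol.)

From the Nernst equation, ln Q = nF(E° − E)/RT = 2×96500×(1.52 − 1.474)/(8.314×310) = 3.445, so Q = 31.3.
With Q = [Mn²⁺]/[Cu²⁺] and the known concentrations, [Mn²⁺] in the numerator gives [Mn²⁺] = 0.0076 M.

0.0076 M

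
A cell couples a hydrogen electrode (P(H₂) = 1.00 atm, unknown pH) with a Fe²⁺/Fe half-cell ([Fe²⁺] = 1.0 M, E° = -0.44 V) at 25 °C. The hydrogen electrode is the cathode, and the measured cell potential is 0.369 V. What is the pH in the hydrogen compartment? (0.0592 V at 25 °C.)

pH = 1.20

E°_cell = 0.44 V and n = 2.
log Q = n(E° − E)/0.0592 = 2×(0.44 − 0.369)/0.0592 = 2.399.
With Q = [Fe²⁺]·P(H₂) / [H⁺]^2, solving for [H⁺] gives log[H⁺] = -1.199, so pH = 1.20.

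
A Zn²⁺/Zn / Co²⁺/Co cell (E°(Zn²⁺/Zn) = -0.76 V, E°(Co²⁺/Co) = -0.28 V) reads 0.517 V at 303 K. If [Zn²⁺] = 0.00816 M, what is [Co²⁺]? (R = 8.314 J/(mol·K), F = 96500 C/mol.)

0.14 M

From the Nernst equation, ln Q = nF(E° − E)/RT = 2×96500×(0.48 − 0.517)/(8.314×303) = -2.835, so Q = 0.0587.
With Q = [Zn²⁺]/[Co²⁺] and the known concentrations, [Co²⁺] in the denominator gives [Co²⁺] = 0.14 M.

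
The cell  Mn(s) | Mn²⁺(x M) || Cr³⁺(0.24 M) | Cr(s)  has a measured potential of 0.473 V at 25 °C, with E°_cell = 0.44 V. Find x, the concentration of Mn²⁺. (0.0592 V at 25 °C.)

0.03 M

From the Nernst equation, log Q = n(E° − E)/0.0592 = 6(0.44 − 0.473)/0.0592 = -3.345, so Q = 4.52 × 10^-4.
With Q = [Mn²⁺]^3/[Cr³⁺]^2 and the known concentrations, [Mn²⁺]^3 in the numerator gives [Mn²⁺] = 0.03 M.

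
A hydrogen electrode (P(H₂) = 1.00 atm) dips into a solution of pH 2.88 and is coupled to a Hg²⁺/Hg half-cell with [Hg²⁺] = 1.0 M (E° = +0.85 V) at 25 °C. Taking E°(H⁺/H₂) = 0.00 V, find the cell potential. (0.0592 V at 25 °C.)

1.02 V

The Hg²⁺/Hg couple is the cathode, so E°_cell = 0.85 V; n = 2.
[H⁺] = 10^(−2.88) = 0.0013 M, and Q = [H⁺]^2 / ([Hg²⁺]·P(H₂)) = 1.74 × 10^-6.
E = E° − (0.0592/2) log Q = 0.85 − (0.0592/2)(-5.760) = 1.020 V.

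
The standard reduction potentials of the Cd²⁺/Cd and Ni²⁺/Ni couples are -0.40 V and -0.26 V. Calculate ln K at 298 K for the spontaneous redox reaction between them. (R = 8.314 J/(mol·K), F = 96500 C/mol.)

ln K = 10.9

E°_cell = -0.26 − (-0.40) = 0.14 V, with n = 2 electrons transferred.
At equilibrium E = 0, so the Nernst equation gives ln K = nFE°/RT = (2)(96500)(0.14)/((8.314)(298)) = 10.91.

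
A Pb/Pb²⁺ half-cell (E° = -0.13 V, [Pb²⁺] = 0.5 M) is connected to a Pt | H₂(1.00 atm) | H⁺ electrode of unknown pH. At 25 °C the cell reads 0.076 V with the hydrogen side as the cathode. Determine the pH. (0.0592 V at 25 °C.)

E°_cell = 0.13 V and n = 2.
log Q = n(E° − E)/0.0592 = 2×(0.13 − 0.076)/0.0592 = 1.824.
With Q = [Pb²⁺]·P(H₂) / [H⁺]^2, solving for [H⁺] gives log[H⁺] = -1.063, so pH = 1.06.

pH = 1.06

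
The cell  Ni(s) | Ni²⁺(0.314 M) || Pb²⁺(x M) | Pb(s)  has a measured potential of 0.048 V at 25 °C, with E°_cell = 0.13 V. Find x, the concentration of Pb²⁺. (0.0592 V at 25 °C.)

From the Nernst equation, log Q = n(E° − E)/0.0592 = 2(0.13 − 0.048)/0.0592 = 2.770, so Q = 589.
With Q = [Ni²⁺]/[Pb²⁺] and the known concentrations, [Pb²⁺] in the denominator gives [Pb²⁺] = 5.3 × 10^-4 M.

5.3 × 10^-4 M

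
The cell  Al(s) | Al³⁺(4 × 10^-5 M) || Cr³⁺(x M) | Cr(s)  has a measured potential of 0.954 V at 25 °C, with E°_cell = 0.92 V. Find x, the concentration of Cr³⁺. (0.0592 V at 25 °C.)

0.0021 M

From the Nernst equation, log Q = n(E° − E)/0.0592 = 3(0.92 − 0.954)/0.0592 = -1.723, so Q = 0.0189.
With Q = [Al³⁺]/[Cr³⁺] and the known concentrations, [Cr³⁺] in the denominator gives [Cr³⁺] = 0.0021 M.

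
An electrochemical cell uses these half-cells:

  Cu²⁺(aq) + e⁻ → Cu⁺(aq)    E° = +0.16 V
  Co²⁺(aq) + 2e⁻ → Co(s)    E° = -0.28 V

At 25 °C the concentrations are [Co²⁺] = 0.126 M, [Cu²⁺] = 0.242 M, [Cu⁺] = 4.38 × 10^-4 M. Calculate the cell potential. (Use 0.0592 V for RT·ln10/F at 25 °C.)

0.629 V

The Cu²⁺/Cu⁺ couple has the higher reduction potential and acts as the cathode, so E°_cell = +0.16 − (-0.28) = 0.44 V.
Balancing electrons gives n = 2; the reaction quotient is Q = [Co²⁺]·[Cu⁺]^2/[Cu²⁺]^2 = 4.13 × 10^-7.
At 25 °C, E = E° − (0.0592/n) log Q = 0.44 − (0.0592/2)(-6.384) = 0.440 + 0.189 = 0.629 V.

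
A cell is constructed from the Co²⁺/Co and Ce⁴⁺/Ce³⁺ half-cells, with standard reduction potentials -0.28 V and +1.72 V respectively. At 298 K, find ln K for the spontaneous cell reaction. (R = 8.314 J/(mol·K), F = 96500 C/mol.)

E°_cell = +1.72 − (-0.28) = 2.00 V, with n = 2 electrons transferred.
At equilibrium E = 0, so the Nernst equation gives ln K = nFE°/RT = (2)(96500)(2.00)/((8.314)(298)) = 155.80.

ln K = 155.8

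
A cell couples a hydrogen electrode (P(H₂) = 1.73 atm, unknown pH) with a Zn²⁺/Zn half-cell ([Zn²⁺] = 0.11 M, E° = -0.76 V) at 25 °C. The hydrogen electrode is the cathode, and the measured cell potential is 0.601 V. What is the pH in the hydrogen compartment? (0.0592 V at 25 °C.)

E°_cell = 0.76 V and n = 2.
log Q = n(E° − E)/0.0592 = 2×(0.76 − 0.601)/0.0592 = 5.372.
With Q = [Zn²⁺]·P(H₂) / [H⁺]^2, solving for [H⁺] gives log[H⁺] = -3.046, so pH = 3.05.

pH = 3.05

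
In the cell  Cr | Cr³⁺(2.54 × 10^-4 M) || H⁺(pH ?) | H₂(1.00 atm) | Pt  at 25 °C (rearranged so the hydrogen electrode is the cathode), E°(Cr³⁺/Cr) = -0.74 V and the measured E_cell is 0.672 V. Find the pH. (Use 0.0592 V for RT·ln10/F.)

E°_cell = 0.74 V and n = 6.
log Q = n(E° − E)/0.0592 = 6×(0.74 − 0.672)/0.0592 = 6.892.
With Q = [Cr³⁺]^2·P(H₂)^3 / [H⁺]^6, solving for [H⁺] gives log[H⁺] = -2.347, so pH = 2.35.

pH = 2.35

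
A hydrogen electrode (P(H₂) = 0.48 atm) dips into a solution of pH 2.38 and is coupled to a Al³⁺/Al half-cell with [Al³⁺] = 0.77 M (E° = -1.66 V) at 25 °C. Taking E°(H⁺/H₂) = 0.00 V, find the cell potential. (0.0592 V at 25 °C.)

The hydrogen couple is the cathode, so E°_cell = 1.66 V; n = 6.
[H⁺] = 10^(−2.38) = 0.0042 M, and Q = [Al³⁺]^2·P(H₂)^3 / [H⁺]^6 = 1.25 × 10^13.
E = E° − (0.0592/6) log Q = 1.66 − (0.0592/6)(13.097) = 1.531 V.

1.53 V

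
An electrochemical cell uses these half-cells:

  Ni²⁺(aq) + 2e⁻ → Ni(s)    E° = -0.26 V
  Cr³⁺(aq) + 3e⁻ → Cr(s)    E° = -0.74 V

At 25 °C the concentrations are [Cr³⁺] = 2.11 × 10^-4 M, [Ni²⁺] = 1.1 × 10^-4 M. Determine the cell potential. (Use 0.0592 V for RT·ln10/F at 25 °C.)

The Ni²⁺/Ni couple has the higher reduction potential and acts as the cathode, so E°_cell = -0.26 − (-0.74) = 0.48 V.
Balancing electrons gives n = 6; the reaction quotient is Q = [Cr³⁺]^2/[Ni²⁺]^3 = 3.34 × 10^4.
At 25 °C, E = E° − (0.0592/n) log Q = 0.48 − (0.0592/6)(4.524) = 0.480 − 0.045 = 0.435 V.

0.435 V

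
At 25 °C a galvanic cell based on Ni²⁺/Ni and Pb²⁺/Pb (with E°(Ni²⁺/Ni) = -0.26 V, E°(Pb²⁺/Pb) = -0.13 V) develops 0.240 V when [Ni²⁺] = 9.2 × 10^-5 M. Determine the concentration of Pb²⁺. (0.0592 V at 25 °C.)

0.48 M

From the Nernst equation, log Q = n(E° − E)/0.0592 = 2(0.13 − 0.240)/0.0592 = -3.716, so Q = 1.92 × 10^-4.
With Q = [Ni²⁺]/[Pb²⁺] and the known concentrations, [Pb²⁺] in the denominator gives [Pb²⁺] = 0.48 M.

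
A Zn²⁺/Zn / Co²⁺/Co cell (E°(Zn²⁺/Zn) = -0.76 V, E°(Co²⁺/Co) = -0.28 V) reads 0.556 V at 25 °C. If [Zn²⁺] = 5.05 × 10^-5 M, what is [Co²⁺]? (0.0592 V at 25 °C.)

From the Nernst equation, log Q = n(E° − E)/0.0592 = 2(0.48 − 0.556)/0.0592 = -2.568, so Q = 0.00271.
With Q = [Zn²⁺]/[Co²⁺] and the known concentrations, [Co²⁺] in the denominator gives [Co²⁺] = 0.019 M.

0.019 M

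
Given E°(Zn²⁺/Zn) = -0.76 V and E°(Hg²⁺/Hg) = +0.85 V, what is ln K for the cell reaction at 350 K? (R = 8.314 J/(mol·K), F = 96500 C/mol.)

E°_cell = +0.85 − (-0.76) = 1.61 V, with n = 2 electrons transferred.
At equilibrium E = 0, so the Nernst equation gives ln K = nFE°/RT = (2)(96500)(1.61)/((8.314)(350)) = 106.78.

ln K = 106.8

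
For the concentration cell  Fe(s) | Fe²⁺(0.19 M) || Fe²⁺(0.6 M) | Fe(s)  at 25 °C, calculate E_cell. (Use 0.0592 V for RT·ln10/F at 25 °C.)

0.015 V

Both half-cells are Fe²⁺/Fe, so E°_cell = 0. The concentrated side is the cathode; the cell reaction moves Fe²⁺ from high to low concentration with n = 2.
Q = [Fe²⁺]_dilute/[Fe²⁺]_conc = 0.19/0.6 = 0.317.
E = 0 − (0.0592/2) log Q = −(0.0592/2)(-0.499) = 0.0148 V.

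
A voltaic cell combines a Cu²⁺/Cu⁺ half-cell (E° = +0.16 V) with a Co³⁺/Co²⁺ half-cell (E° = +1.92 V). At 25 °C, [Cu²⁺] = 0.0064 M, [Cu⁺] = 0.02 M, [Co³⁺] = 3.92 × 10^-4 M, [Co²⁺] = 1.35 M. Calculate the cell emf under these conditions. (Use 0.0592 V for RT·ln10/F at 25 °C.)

The Co³⁺/Co²⁺ couple has the higher reduction potential and acts as the cathode, so E°_cell = +1.92 − (+0.16) = 1.76 V.
Balancing electrons gives n = 1; the reaction quotient is Q = [Cu²⁺]·[Co²⁺]/([Cu⁺]·[Co³⁺]) = 1100.
At 25 °C, E = E° − (0.0592/n) log Q = 1.76 − (0.0592/1)(3.042) = 1.760 − 0.180 = 1.580 V.

1.58 V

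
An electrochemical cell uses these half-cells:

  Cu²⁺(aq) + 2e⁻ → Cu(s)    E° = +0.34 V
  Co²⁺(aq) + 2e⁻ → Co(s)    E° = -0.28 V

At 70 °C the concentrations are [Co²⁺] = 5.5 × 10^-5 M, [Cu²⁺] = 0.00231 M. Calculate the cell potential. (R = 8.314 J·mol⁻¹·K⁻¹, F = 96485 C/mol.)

0.675 V

The Cu²⁺/Cu couple has the higher reduction potential and acts as the cathode, so E°_cell = +0.34 − (-0.28) = 0.62 V.
Balancing electrons gives n = 2; the reaction quotient is Q = [Co²⁺]/[Cu²⁺] = 0.0238.
E = E° − (RT/nF) ln Q = 0.62 − (8.314×343)/(2×96485) × (-3.738) = 0.620 + 0.055 = 0.675 V.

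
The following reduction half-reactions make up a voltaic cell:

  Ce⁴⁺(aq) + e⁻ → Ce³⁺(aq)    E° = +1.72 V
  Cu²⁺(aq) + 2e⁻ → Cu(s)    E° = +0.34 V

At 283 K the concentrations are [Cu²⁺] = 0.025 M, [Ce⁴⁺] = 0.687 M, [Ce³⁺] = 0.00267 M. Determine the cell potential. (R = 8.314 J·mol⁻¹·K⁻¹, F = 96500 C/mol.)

The Ce⁴⁺/Ce³⁺ couple has the higher reduction potential and acts as the cathode, so E°_cell = +1.72 − (+0.34) = 1.38 V.
Balancing electrons gives n = 2; the reaction quotient is Q = [Cu²⁺]·[Ce³⁺]^2/[Ce⁴⁺]^2 = 3.78 × 10^-7.
E = E° − (RT/nF) ln Q = 1.38 − (8.314×283)/(2×96500) × (-14.789) = 1.380 + 0.180 = 1.560 V.

1.56 V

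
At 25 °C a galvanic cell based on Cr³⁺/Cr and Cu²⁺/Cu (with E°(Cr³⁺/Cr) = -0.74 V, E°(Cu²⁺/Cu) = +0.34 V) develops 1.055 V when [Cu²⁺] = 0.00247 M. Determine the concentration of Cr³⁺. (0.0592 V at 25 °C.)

From the Nernst equation, log Q = n(E° − E)/0.0592 = 6(1.08 − 1.055)/0.0592 = 2.534, so Q = 342.
With Q = [Cr³⁺]^2/[Cu²⁺]^3 and the known concentrations, [Cr³⁺]^2 in the numerator gives [Cr³⁺] = 0.0023 M.

0.0023 M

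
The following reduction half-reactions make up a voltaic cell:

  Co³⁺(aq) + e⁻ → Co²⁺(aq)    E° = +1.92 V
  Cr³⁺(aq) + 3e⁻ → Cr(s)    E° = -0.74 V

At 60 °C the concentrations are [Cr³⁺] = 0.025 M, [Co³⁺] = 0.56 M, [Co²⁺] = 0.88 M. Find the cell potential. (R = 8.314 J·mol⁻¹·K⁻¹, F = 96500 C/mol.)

The Co³⁺/Co²⁺ couple has the higher reduction potential and acts as the cathode, so E°_cell = +1.92 − (-0.74) = 2.66 V.
Balancing electrons gives n = 3; the reaction quotient is Q = [Cr³⁺]·[Co²⁺]^3/[Co³⁺]^3 = 0.0970.
E = E° − (RT/nF) ln Q = 2.66 − (8.314×333)/(3×96500) × (-2.333) = 2.660 + 0.022 = 2.682 V.

2.68 V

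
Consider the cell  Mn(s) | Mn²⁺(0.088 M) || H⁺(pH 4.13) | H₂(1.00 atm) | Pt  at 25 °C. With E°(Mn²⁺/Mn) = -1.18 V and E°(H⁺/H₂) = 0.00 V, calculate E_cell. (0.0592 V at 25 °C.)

The hydrogen couple is the cathode, so E°_cell = 1.18 V; n = 2.
[H⁺] = 10^(−4.13) = 7.4 × 10^-5 M, and Q = [Mn²⁺]·P(H₂) / [H⁺]^2 = 1.6 × 10^7.
E = E° − (0.0592/2) log Q = 1.18 − (0.0592/2)(7.204) = 0.967 V.

0.97 V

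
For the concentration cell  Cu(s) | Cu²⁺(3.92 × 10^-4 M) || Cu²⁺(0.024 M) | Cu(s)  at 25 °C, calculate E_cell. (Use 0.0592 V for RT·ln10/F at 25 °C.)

Both half-cells are Cu²⁺/Cu, so E°_cell = 0. The concentrated side is the cathode; the cell reaction moves Cu²⁺ from high to low concentration with n = 2.
Q = [Cu²⁺]_dilute/[Cu²⁺]_conc = 3.92 × 10^-4/0.024 = 0.0163.
E = 0 − (0.0592/2) log Q = −(0.0592/2)(-1.787) = 0.0529 V.

0.053 V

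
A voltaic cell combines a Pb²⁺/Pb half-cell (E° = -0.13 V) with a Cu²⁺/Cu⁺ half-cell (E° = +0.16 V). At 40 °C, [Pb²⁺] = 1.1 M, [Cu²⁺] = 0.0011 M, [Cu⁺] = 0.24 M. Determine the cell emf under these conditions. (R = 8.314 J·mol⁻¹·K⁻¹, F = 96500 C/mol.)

0.143 V

The Cu²⁺/Cu⁺ couple has the higher reduction potential and acts as the cathode, so E°_cell = +0.16 − (-0.13) = 0.29 V.
Balancing electrons gives n = 2; the reaction quotient is Q = [Pb²⁺]·[Cu⁺]^2/[Cu²⁺]^2 = 5.24 × 10^4.
E = E° − (RT/nF) ln Q = 0.29 − (8.314×313)/(2×96500) × (10.866) = 0.290 − 0.147 = 0.143 V.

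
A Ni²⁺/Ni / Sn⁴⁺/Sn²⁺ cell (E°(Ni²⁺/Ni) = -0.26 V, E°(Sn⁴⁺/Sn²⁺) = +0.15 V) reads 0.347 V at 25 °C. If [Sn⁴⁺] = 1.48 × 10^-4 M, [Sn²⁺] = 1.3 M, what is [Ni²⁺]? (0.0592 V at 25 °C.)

From the Nernst equation, log Q = n(E° − E)/0.0592 = 2(0.41 − 0.347)/0.0592 = 2.128, so Q = 134.
With Q = [Ni²⁺]·[Sn²⁺]/[Sn⁴⁺] and the known concentrations, [Ni²⁺] in the numerator gives [Ni²⁺] = 0.015 M.

0.015 M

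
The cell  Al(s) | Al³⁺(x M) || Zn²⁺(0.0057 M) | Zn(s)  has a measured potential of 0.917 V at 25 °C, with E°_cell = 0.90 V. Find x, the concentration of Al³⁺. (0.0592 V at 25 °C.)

5.9 × 10^-5 M

From the Nernst equation, log Q = n(E° − E)/0.0592 = 6(0.90 − 0.917)/0.0592 = -1.723, so Q = 0.0189.
With Q = [Al³⁺]^2/[Zn²⁺]^3 and the known concentrations, [Al³⁺]^2 in the numerator gives [Al³⁺] = 5.9 × 10^-5 M.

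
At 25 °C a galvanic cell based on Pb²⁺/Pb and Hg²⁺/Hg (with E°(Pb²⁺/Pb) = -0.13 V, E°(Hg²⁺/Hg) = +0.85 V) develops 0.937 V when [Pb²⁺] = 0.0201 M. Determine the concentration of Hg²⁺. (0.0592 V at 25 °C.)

7.1 × 10^-4 M

From the Nernst equation, log Q = n(E° − E)/0.0592 = 2(0.98 − 0.937)/0.0592 = 1.453, so Q = 28.4.
With Q = [Pb²⁺]/[Hg²⁺] and the known concentrations, [Hg²⁺] in the denominator gives [Hg²⁺] = 7.1 × 10^-4 M.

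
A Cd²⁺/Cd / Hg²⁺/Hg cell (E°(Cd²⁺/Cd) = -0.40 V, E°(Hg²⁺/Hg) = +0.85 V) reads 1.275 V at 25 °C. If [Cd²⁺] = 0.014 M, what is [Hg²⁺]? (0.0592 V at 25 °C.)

From the Nernst equation, log Q = n(E° − E)/0.0592 = 2(1.25 − 1.275)/0.0592 = -0.845, so Q = 0.143.
With Q = [Cd²⁺]/[Hg²⁺] and the known concentrations, [Hg²⁺] in the denominator gives [Hg²⁺] = 0.098 M.

0.098 M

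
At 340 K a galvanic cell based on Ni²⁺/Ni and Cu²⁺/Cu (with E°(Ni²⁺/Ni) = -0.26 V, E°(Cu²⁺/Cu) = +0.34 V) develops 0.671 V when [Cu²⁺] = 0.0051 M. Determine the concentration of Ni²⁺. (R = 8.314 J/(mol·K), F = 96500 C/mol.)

From the Nernst equation, ln Q = nF(E° − E)/RT = 2×96500×(0.60 − 0.671)/(8.314×340) = -4.848, so Q = 0.00785.
With Q = [Ni²⁺]/[Cu²⁺] and the known concentrations, [Ni²⁺] in the numerator gives [Ni²⁺] = 4 × 10^-5 M.

4 × 10^-5 M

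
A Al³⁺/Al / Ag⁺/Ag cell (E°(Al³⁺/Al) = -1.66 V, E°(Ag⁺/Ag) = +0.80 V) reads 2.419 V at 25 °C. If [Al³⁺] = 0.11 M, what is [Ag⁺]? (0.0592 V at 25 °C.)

0.097 M

From the Nernst equation, log Q = n(E° − E)/0.0592 = 3(2.46 − 2.419)/0.0592 = 2.078, so Q = 120.
With Q = [Al³⁺]/[Ag⁺]^3 and the known concentrations, [Ag⁺]^3 in the denominator gives [Ag⁺] = 0.097 M.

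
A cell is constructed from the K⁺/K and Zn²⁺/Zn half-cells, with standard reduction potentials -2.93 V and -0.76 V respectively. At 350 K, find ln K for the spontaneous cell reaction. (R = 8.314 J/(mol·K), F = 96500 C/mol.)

E°_cell = -0.76 − (-2.93) = 2.17 V, with n = 2 electrons transferred.
At equilibrium E = 0, so the Nernst equation gives ln K = nFE°/RT = (2)(96500)(2.17)/((8.314)(350)) = 143.93.

ln K = 143.9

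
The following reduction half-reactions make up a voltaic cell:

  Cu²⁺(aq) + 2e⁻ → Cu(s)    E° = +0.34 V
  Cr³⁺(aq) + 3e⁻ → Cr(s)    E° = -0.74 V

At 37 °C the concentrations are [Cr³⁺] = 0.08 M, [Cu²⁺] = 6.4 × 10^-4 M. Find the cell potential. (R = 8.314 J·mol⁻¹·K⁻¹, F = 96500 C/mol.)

The Cu²⁺/Cu couple has the higher reduction potential and acts as the cathode, so E°_cell = +0.34 − (-0.74) = 1.08 V.
Balancing electrons gives n = 6; the reaction quotient is Q = [Cr³⁺]^2/[Cu²⁺]^3 = 2.44 × 10^7.
E = E° − (RT/nF) ln Q = 1.08 − (8.314×310)/(6×96500) × (17.011) = 1.080 − 0.076 = 1.004 V.

1.00 V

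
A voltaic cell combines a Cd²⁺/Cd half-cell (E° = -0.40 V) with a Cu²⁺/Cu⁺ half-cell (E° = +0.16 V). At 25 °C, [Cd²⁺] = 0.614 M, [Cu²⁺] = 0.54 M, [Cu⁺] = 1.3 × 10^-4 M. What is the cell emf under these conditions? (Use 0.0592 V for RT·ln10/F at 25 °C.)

The Cu²⁺/Cu⁺ couple has the higher reduction potential and acts as the cathode, so E°_cell = +0.16 − (-0.40) = 0.56 V.
Balancing electrons gives n = 2; the reaction quotient is Q = [Cd²⁺]·[Cu⁺]^2/[Cu²⁺]^2 = 3.56 × 10^-8.
At 25 °C, E = E° − (0.0592/n) log Q = 0.56 − (0.0592/2)(-7.449) = 0.560 + 0.220 = 0.780 V.

0.780 V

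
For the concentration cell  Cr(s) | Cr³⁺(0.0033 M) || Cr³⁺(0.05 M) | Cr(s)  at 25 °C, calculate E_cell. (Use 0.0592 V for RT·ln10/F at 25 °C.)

Both half-cells are Cr³⁺/Cr, so E°_cell = 0. The concentrated side is the cathode; the cell reaction moves Cr³⁺ from high to low concentration with n = 3.
Q = [Cr³⁺]_dilute/[Cr³⁺]_conc = 0.0033/0.05 = 0.0660.
E = 0 − (0.0592/3) log Q = −(0.0592/3)(-1.180) = 0.0233 V.

0.023 V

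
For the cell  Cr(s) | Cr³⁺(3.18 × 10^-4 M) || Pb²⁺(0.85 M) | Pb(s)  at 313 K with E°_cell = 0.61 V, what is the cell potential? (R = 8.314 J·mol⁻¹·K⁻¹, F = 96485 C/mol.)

Balancing electrons gives n = 6; the reaction quotient is Q = [Cr³⁺]^2/[Pb²⁺]^3 = 1.65 × 10^-7.
E = E° − (RT/nF) ln Q = 0.61 − (8.314×313)/(6×96485) × (-15.619) = 0.610 + 0.070 = 0.680 V.

0.680 V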